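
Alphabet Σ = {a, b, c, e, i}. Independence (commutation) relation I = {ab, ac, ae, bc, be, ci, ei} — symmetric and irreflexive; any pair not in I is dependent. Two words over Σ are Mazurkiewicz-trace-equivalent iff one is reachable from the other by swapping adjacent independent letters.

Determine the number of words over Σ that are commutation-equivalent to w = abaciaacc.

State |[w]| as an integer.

252

piece 0:a — minimal
piece 1:b — minimal
piece 2:a rests on {0:a}
piece 3:c — minimal
piece 4:i rests on {1:b, 2:a}
piece 5:a rests on {4:i}
piece 6:a rests on {5:a}
piece 7:c rests on {3:c}
piece 8:c rests on {7:c}
minimal pieces: {0:a, 1:b, 3:c}
ways to finish when only these pieces remain (= sum over removing one remaining piece with nothing left below it):
  1 left: {6}→1  {8}→1
  2 left: {5,6}→1  {6,8}→2  {7,8}→1
  3 left: {3,7,8}→1  {4,5,6}→1  {5,6,8}→3  {6,7,8}→3
  4 left: {1,4,5,6}→1  {2,4,5,6}→1  {3,6,7,8}→4  {4,5,6,8}→4  {5,6,7,8}→6
  5 left: {0,2,4,5,6}→1  {1,2,4,5,6}→2  {1,4,5,6,8}→5  {2,4,5,6,8}→5  {3,5,6,7,8}→10  {4,5,6,7,8}→10
  6 left: {0,1,2,4,5,6}→3  {0,2,4,5,6,8}→6  {1,2,4,5,6,8}→12  {1,4,5,6,7,8}→15  {2,4,5,6,7,8}→15  {3,4,5,6,7,8}→20
  7 left: {0,1,2,4,5,6,8}→21  {0,2,4,5,6,7,8}→21  {1,2,4,5,6,7,8}→42  {1,3,4,5,6,7,8}→35  {2,3,4,5,6,7,8}→35
  placing 0:a first → 112 extensions
  placing 1:b first → 56 extensions
  placing 3:c first → 84 extensions
total linear extensions = 252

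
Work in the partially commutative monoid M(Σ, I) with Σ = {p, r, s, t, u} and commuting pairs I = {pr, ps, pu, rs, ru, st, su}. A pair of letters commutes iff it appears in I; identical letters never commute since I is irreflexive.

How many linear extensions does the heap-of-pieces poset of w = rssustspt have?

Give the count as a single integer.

252

drop 0:r onto floor
drop 1:s onto floor
drop 2:s onto {1:s}
drop 3:u onto floor
drop 4:s onto {2:s}
drop 5:t onto {0:r, 3:u}
drop 6:s onto {4:s}
drop 7:p onto {5:t}
drop 8:t onto {7:p}
ground layer = {0:r, 1:s, 3:u}
drop-orders for the pieces not yet dropped (sum over which currently-grounded one goes next):
  1 to go: {6} 1  {8} 1
  2 to go: {4,6} 1  {6,8} 2  {7,8} 1
  3 to go: {2,4,6} 1  {4,6,8} 3  {5,7,8} 1  {6,7,8} 3
  4 to go: {0,5,7,8} 1  {1,2,4,6} 1  {2,4,6,8} 4  {3,5,7,8} 1  {4,6,7,8} 6  {5,6,7,8} 4
  5 to go: {0,3,5,7,8} 2  {0,5,6,7,8} 5  {1,2,4,6,8} 5  {2,4,6,7,8} 10  {3,5,6,7,8} 5  {4,5,6,7,8} 10
  6 to go: {0,3,5,6,7,8} 12  {0,4,5,6,7,8} 15  {1,2,4,6,7,8} 15  {2,4,5,6,7,8} 20  {3,4,5,6,7,8} 15
  7 to go: {0,2,4,5,6,7,8} 35  {0,3,4,5,6,7,8} 42  {1,2,4,5,6,7,8} 35  {2,3,4,5,6,7,8} 35
  if 0:r drops first: 70 orders
  if 1:s drops first: 112 orders
  if 3:u drops first: 70 orders
heap linearizations: 252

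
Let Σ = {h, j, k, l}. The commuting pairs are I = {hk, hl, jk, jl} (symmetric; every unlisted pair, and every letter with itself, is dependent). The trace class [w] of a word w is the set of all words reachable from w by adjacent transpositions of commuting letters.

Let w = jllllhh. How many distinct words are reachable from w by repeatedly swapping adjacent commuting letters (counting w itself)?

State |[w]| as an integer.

piece 0:j — minimal
piece 1:l — minimal
piece 2:l rests on {1:l}
piece 3:l rests on {2:l}
piece 4:l rests on {3:l}
piece 5:h rests on {0:j}
piece 6:h rests on {5:h}
minimal pieces: {0:j, 1:l}
ways to finish when only these pieces remain (= sum over removing one remaining piece with nothing left below it):
  1 left: {4}→1  {6}→1
  2 left: {3,4}→1  {4,6}→2  {5,6}→1
  3 left: {0,5,6}→1  {2,3,4}→1  {3,4,6}→3  {4,5,6}→3
  4 left: {0,4,5,6}→4  {1,2,3,4}→1  {2,3,4,6}→4  {3,4,5,6}→6
  5 left: {0,3,4,5,6}→10  {1,2,3,4,6}→5  {2,3,4,5,6}→10
  placing 0:j first → 15 extensions
  placing 1:l first → 20 extensions
total linear extensions = 35

35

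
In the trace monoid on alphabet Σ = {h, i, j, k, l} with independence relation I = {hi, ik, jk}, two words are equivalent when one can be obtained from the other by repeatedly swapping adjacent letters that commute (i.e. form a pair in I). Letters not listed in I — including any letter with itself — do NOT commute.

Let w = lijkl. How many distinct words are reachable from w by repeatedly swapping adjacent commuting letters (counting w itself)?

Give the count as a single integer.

#0=l has no predecessor
#1=i depends on [0:l]
#2=j depends on [1:i]
#3=k depends on [0:l]
#4=l depends on [2:j, 3:k]
sources: [0:l]
N(rest) = Σ N(rest − s) over sources s of rest; N(one piece) = 1:
  size 1 → [4]=1
  size 2 → [2,4]=1  [3,4]=1
  size 3 → [1,2,4]=1  [2,3,4]=2
  first=0(l) contributes 3

3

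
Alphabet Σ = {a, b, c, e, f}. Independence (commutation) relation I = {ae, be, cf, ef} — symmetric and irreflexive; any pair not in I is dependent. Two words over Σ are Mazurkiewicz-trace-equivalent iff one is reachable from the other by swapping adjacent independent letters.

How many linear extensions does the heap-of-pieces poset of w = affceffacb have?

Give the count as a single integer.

20

piece 0:a — minimal
piece 1:f rests on {0:a}
piece 2:f rests on {1:f}
piece 3:c rests on {0:a}
piece 4:e rests on {3:c}
piece 5:f rests on {2:f}
piece 6:f rests on {5:f}
piece 7:a rests on {3:c, 6:f}
piece 8:c rests on {4:e, 7:a}
piece 9:b rests on {8:c}
minimal pieces: {0:a}
ways to finish when only these pieces remain (= sum over removing one remaining piece with nothing left below it):
  1 left: {9}→1
  2 left: {8,9}→1
  3 left: {4,8,9}→1  {7,8,9}→1
  4 left: {4,7,8,9}→2  {6,7,8,9}→1
  5 left: {3,4,7,8,9}→2  {4,6,7,8,9}→3  {5,6,7,8,9}→1
  6 left: {2,5,6,7,8,9}→1  {3,4,6,7,8,9}→5  {4,5,6,7,8,9}→4
  7 left: {1,2,5,6,7,8,9}→1  {2,4,5,6,7,8,9}→5  {3,4,5,6,7,8,9}→9
  8 left: {1,2,4,5,6,7,8,9}→6  {2,3,4,5,6,7,8,9}→14
  placing 0:a first → 20 extensions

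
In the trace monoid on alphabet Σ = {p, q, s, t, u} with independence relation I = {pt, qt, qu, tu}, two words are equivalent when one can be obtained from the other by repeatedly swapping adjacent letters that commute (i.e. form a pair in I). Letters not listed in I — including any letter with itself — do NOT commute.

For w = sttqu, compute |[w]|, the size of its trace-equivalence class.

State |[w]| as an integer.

#0=s has no predecessor
#1=t depends on [0:s]
#2=t depends on [1:t]
#3=q depends on [0:s]
#4=u depends on [0:s]
sources: [0:s]
N(rest) = Σ N(rest − s) over sources s of rest; N(one piece) = 1:
  size 1 → [2]=1  [3]=1  [4]=1
  size 2 → [1,2]=1  [2,3]=2  [2,4]=2  [3,4]=2
  size 3 → [1,2,3]=3  [1,2,4]=3  [2,3,4]=6
  first=0(s) contributes 12

12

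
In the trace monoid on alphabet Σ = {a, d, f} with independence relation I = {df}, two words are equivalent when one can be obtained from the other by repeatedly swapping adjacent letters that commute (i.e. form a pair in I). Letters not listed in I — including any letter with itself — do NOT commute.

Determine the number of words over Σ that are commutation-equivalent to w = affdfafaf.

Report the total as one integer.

4

0(a) covers ∅
1(f) covers 0:a
2(f) covers 1:f
3(d) covers 0:a
4(f) covers 2:f
5(a) covers 3:d, 4:f
6(f) covers 5:a
7(a) covers 6:f
8(f) covers 7:a
floor of heap: 0:a
completions by unplaced set U, small U first (add the entries for U minus each lowest piece of U):
  |U|=1: {8}:1
  |U|=2: {7,8}:1
  |U|=3: {6,7,8}:1
  |U|=4: {5,6,7,8}:1
  |U|=5: {3,5,6,7,8}:1  {4,5,6,7,8}:1
  |U|=6: {2,4,5,6,7,8}:1  {3,4,5,6,7,8}:2
  |U|=7: {1,2,4,5,6,7,8}:1  {2,3,4,5,6,7,8}:3
  start at 0(a): 4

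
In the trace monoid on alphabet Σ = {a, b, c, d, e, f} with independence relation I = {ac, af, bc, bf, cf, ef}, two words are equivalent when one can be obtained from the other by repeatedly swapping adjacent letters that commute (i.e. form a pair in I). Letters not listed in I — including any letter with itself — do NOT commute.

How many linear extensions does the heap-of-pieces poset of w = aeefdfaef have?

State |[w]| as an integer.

drop 0:a onto floor
drop 1:e onto {0:a}
drop 2:e onto {1:e}
drop 3:f onto floor
drop 4:d onto {2:e, 3:f}
drop 5:f onto {4:d}
drop 6:a onto {4:d}
drop 7:e onto {6:a}
drop 8:f onto {5:f}
ground layer = {0:a, 3:f}
drop-orders for the pieces not yet dropped (sum over which currently-grounded one goes next):
  1 to go: {7} 1  {8} 1
  2 to go: {5,8} 1  {6,7} 1  {7,8} 2
  3 to go: {5,7,8} 3  {6,7,8} 3
  4 to go: {5,6,7,8} 6
  5 to go: {4,5,6,7,8} 6
  6 to go: {2,4,5,6,7,8} 6  {3,4,5,6,7,8} 6
  7 to go: {1,2,4,5,6,7,8} 6  {2,3,4,5,6,7,8} 12
  if 0:a drops first: 18 orders
  if 3:f drops first: 6 orders
heap linearizations: 24

24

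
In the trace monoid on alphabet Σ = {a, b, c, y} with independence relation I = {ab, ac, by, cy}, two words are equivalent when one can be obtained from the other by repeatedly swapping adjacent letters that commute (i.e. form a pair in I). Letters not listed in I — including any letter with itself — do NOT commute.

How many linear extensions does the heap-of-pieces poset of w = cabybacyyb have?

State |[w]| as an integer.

252

0(c) covers ∅
1(a) covers ∅
2(b) covers 0:c
3(y) covers 1:a
4(b) covers 2:b
5(a) covers 3:y
6(c) covers 4:b
7(y) covers 5:a
8(y) covers 7:y
9(b) covers 6:c
floor of heap: 0:c, 1:a
completions by unplaced set U, small U first (add the entries for U minus each lowest piece of U):
  |U|=1: {8}:1  {9}:1
  |U|=2: {6,9}:1  {7,8}:1  {8,9}:2
  |U|=3: {4,6,9}:1  {5,7,8}:1  {6,8,9}:3  {7,8,9}:3
  |U|=4: {2,4,6,9}:1  {3,5,7,8}:1  {4,6,8,9}:4  {5,7,8,9}:4  {6,7,8,9}:6
  |U|=5: {0,2,4,6,9}:1  {1,3,5,7,8}:1  {2,4,6,8,9}:5  {3,5,7,8,9}:5  {4,6,7,8,9}:10  {5,6,7,8,9}:10
  |U|=6: {0,2,4,6,8,9}:6  {1,3,5,7,8,9}:6  {2,4,6,7,8,9}:15  {3,5,6,7,8,9}:15  {4,5,6,7,8,9}:20
  |U|=7: {0,2,4,6,7,8,9}:21  {1,3,5,6,7,8,9}:21  {2,4,5,6,7,8,9}:35  {3,4,5,6,7,8,9}:35
  |U|=8: {0,2,4,5,6,7,8,9}:56  {1,3,4,5,6,7,8,9}:56  {2,3,4,5,6,7,8,9}:70
  start at 0(c): 126
  start at 1(a): 126
sum over floor = 252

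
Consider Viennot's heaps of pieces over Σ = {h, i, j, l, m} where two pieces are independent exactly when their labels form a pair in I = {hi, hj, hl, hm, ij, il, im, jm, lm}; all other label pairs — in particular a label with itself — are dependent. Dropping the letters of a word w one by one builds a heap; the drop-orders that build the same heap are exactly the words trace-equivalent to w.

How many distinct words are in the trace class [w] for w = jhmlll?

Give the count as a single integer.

#0=j has no predecessor
#1=h has no predecessor
#2=m has no predecessor
#3=l depends on [0:j]
#4=l depends on [3:l]
#5=l depends on [4:l]
sources: [0:j, 1:h, 2:m]
N(rest) = Σ N(rest − s) over sources s of rest; N(one piece) = 1:
  size 1 → [1]=1  [2]=1  [5]=1
  size 2 → [1,2]=2  [1,5]=2  [2,5]=2  [4,5]=1
  size 3 → [1,2,5]=6  [1,4,5]=3  [2,4,5]=3  [3,4,5]=1
  size 4 → [0,3,4,5]=1  [1,2,4,5]=12  [1,3,4,5]=4  [2,3,4,5]=4
  first=0(j) contributes 20
  first=1(h) contributes 5
  first=2(m) contributes 5
|[w]| = 30

30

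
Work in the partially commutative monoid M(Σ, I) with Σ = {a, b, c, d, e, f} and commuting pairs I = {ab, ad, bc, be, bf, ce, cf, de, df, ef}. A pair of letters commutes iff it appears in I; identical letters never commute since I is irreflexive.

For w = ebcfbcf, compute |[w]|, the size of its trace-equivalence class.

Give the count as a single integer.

630

piece 0:e — minimal
piece 1:b — minimal
piece 2:c — minimal
piece 3:f — minimal
piece 4:b rests on {1:b}
piece 5:c rests on {2:c}
piece 6:f rests on {3:f}
minimal pieces: {0:e, 1:b, 2:c, 3:f}
ways to finish when only these pieces remain (= sum over removing one remaining piece with nothing left below it):
  1 left: {0}→1  {4}→1  {5}→1  {6}→1
  2 left: {0,4}→2  {0,5}→2  {0,6}→2  {1,4}→1  {2,5}→1  {3,6}→1  {4,5}→2  {4,6}→2  {5,6}→2
  3 left: {0,1,4}→3  {0,2,5}→3  {0,3,6}→3  {0,4,5}→6  {0,4,6}→6  {0,5,6}→6  {1,4,5}→3  {1,4,6}→3  {2,4,5}→3  {2,5,6}→3  {3,4,6}→3  {3,5,6}→3  {4,5,6}→6
  4 left: {0,1,4,5}→12  {0,1,4,6}→12  {0,2,4,5}→12  {0,2,5,6}→12  {0,3,4,6}→12  {0,3,5,6}→12  {0,4,5,6}→24  {1,2,4,5}→6  {1,3,4,6}→6  {1,4,5,6}→12  {2,3,5,6}→6  {2,4,5,6}→12  {3,4,5,6}→12
  5 left: {0,1,2,4,5}→30  {0,1,3,4,6}→30  {0,1,4,5,6}→60  {0,2,3,5,6}→30  {0,2,4,5,6}→60  {0,3,4,5,6}→60  {1,2,4,5,6}→30  {1,3,4,5,6}→30  {2,3,4,5,6}→30
  placing 0:e first → 90 extensions
  placing 1:b first → 180 extensions
  placing 2:c first → 180 extensions
  placing 3:f first → 180 extensions
total linear extensions = 630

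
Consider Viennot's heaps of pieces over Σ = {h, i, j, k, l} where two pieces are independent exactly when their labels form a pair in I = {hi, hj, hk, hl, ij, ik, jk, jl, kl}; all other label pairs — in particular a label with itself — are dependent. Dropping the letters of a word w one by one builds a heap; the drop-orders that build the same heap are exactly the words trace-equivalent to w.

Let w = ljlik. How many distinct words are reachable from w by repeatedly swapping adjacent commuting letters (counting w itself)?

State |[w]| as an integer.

0(l) covers ∅
1(j) covers ∅
2(l) covers 0:l
3(i) covers 2:l
4(k) covers ∅
floor of heap: 0:l, 1:j, 4:k
completions by unplaced set U, small U first (add the entries for U minus each lowest piece of U):
  |U|=1: {1}:1  {3}:1  {4}:1
  |U|=2: {1,3}:2  {1,4}:2  {2,3}:1  {3,4}:2
  |U|=3: {0,2,3}:1  {1,2,3}:3  {1,3,4}:6  {2,3,4}:3
  start at 0(l): 12
  start at 1(j): 4
  start at 4(k): 4
sum over floor = 20

20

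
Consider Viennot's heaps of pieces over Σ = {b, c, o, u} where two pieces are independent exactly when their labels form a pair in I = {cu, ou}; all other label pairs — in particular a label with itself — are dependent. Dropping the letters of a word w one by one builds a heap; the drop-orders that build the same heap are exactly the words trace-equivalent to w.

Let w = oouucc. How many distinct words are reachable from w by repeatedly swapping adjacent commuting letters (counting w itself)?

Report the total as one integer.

15

0(o) covers ∅
1(o) covers 0:o
2(u) covers ∅
3(u) covers 2:u
4(c) covers 1:o
5(c) covers 4:c
floor of heap: 0:o, 2:u
completions by unplaced set U, small U first (add the entries for U minus each lowest piece of U):
  |U|=1: {3}:1  {5}:1
  |U|=2: {2,3}:1  {3,5}:2  {4,5}:1
  |U|=3: {1,4,5}:1  {2,3,5}:3  {3,4,5}:3
  |U|=4: {0,1,4,5}:1  {1,3,4,5}:4  {2,3,4,5}:6
  start at 0(o): 10
  start at 2(u): 5
sum over floor = 15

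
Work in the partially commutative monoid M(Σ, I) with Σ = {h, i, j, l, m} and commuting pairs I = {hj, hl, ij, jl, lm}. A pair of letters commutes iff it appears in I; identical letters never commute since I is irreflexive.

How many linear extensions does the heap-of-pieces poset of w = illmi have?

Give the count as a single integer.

3

0(i) covers ∅
1(l) covers 0:i
2(l) covers 1:l
3(m) covers 0:i
4(i) covers 2:l, 3:m
floor of heap: 0:i
completions by unplaced set U, small U first (add the entries for U minus each lowest piece of U):
  |U|=1: {4}:1
  |U|=2: {2,4}:1  {3,4}:1
  |U|=3: {1,2,4}:1  {2,3,4}:2
  start at 0(i): 3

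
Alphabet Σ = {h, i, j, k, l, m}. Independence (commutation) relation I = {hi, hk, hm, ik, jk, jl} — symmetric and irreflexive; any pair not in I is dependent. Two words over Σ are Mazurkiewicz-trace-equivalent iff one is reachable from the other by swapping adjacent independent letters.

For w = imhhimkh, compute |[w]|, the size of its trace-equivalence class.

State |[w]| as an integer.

56

0(i) covers ∅
1(m) covers 0:i
2(h) covers ∅
3(h) covers 2:h
4(i) covers 1:m
5(m) covers 4:i
6(k) covers 5:m
7(h) covers 3:h
floor of heap: 0:i, 2:h
completions by unplaced set U, small U first (add the entries for U minus each lowest piece of U):
  |U|=1: {6}:1  {7}:1
  |U|=2: {3,7}:1  {5,6}:1  {6,7}:2
  |U|=3: {2,3,7}:1  {3,6,7}:3  {4,5,6}:1  {5,6,7}:3
  |U|=4: {1,4,5,6}:1  {2,3,6,7}:4  {3,5,6,7}:6  {4,5,6,7}:4
  |U|=5: {0,1,4,5,6}:1  {1,4,5,6,7}:5  {2,3,5,6,7}:10  {3,4,5,6,7}:10
  |U|=6: {0,1,4,5,6,7}:6  {1,3,4,5,6,7}:15  {2,3,4,5,6,7}:20
  start at 0(i): 35
  start at 2(h): 21
sum over floor = 56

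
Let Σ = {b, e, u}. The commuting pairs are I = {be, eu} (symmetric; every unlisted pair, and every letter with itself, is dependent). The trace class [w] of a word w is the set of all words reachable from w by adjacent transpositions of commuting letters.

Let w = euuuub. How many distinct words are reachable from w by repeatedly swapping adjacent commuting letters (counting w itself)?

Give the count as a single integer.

6

drop 0:e onto floor
drop 1:u onto floor
drop 2:u onto {1:u}
drop 3:u onto {2:u}
drop 4:u onto {3:u}
drop 5:b onto {4:u}
ground layer = {0:e, 1:u}
drop-orders for the pieces not yet dropped (sum over which currently-grounded one goes next):
  1 to go: {0} 1  {5} 1
  2 to go: {0,5} 2  {4,5} 1
  3 to go: {0,4,5} 3  {3,4,5} 1
  4 to go: {0,3,4,5} 4  {2,3,4,5} 1
  if 0:e drops first: 1 orders
  if 1:u drops first: 5 orders
heap linearizations: 6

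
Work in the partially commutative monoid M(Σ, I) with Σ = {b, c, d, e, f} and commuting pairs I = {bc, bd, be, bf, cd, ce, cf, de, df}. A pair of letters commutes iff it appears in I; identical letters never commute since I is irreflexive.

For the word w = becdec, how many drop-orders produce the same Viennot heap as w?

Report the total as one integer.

180

#0=b has no predecessor
#1=e has no predecessor
#2=c has no predecessor
#3=d has no predecessor
#4=e depends on [1:e]
#5=c depends on [2:c]
sources: [0:b, 1:e, 2:c, 3:d]
N(rest) = Σ N(rest − s) over sources s of rest; N(one piece) = 1:
  size 1 → [0]=1  [3]=1  [4]=1  [5]=1
  size 2 → [0,3]=2  [0,4]=2  [0,5]=2  [1,4]=1  [2,5]=1  [3,4]=2  [3,5]=2  [4,5]=2
  size 3 → [0,1,4]=3  [0,2,5]=3  [0,3,4]=6  [0,3,5]=6  [0,4,5]=6  [1,3,4]=3  [1,4,5]=3  [2,3,5]=3  [2,4,5]=3  [3,4,5]=6
  size 4 → [0,1,3,4]=12  [0,1,4,5]=12  [0,2,3,5]=12  [0,2,4,5]=12  [0,3,4,5]=24  [1,2,4,5]=6  [1,3,4,5]=12  [2,3,4,5]=12
  first=0(b) contributes 30
  first=1(e) contributes 60
  first=2(c) contributes 60
  first=3(d) contributes 30
|[w]| = 180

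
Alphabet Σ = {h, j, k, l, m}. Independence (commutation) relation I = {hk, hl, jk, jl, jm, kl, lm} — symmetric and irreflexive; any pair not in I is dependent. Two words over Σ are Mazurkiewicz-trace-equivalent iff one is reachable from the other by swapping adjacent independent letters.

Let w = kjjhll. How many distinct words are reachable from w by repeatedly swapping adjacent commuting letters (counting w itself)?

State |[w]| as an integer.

60

drop 0:k onto floor
drop 1:j onto floor
drop 2:j onto {1:j}
drop 3:h onto {2:j}
drop 4:l onto floor
drop 5:l onto {4:l}
ground layer = {0:k, 1:j, 4:l}
drop-orders for the pieces not yet dropped (sum over which currently-grounded one goes next):
  1 to go: {0} 1  {3} 1  {5} 1
  2 to go: {0,3} 2  {0,5} 2  {2,3} 1  {3,5} 2  {4,5} 1
  3 to go: {0,2,3} 3  {0,3,5} 6  {0,4,5} 3  {1,2,3} 1  {2,3,5} 3  {3,4,5} 3
  4 to go: {0,1,2,3} 4  {0,2,3,5} 12  {0,3,4,5} 12  {1,2,3,5} 4  {2,3,4,5} 6
  if 0:k drops first: 10 orders
  if 1:j drops first: 30 orders
  if 4:l drops first: 20 orders
heap linearizations: 60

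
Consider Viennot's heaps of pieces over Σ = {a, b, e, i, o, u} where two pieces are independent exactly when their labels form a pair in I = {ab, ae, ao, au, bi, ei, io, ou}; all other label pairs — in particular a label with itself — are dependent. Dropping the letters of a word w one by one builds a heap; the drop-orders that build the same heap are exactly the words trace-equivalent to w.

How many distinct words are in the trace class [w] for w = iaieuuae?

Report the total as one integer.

drop 0:i onto floor
drop 1:a onto {0:i}
drop 2:i onto {1:a}
drop 3:e onto floor
drop 4:u onto {2:i, 3:e}
drop 5:u onto {4:u}
drop 6:a onto {2:i}
drop 7:e onto {5:u}
ground layer = {0:i, 3:e}
drop-orders for the pieces not yet dropped (sum over which currently-grounded one goes next):
  1 to go: {6} 1  {7} 1
  2 to go: {5,7} 1  {6,7} 2
  3 to go: {4,5,7} 1  {5,6,7} 3
  4 to go: {3,4,5,7} 1  {4,5,6,7} 4
  5 to go: {2,4,5,6,7} 4  {3,4,5,6,7} 5
  6 to go: {1,2,4,5,6,7} 4  {2,3,4,5,6,7} 9
  if 0:i drops first: 13 orders
  if 3:e drops first: 4 orders
heap linearizations: 17

17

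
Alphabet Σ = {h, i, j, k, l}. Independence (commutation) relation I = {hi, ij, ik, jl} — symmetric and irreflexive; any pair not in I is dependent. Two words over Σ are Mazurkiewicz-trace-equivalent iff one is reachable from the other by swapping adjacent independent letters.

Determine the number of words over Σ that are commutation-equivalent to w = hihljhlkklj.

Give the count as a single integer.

drop 0:h onto floor
drop 1:i onto floor
drop 2:h onto {0:h}
drop 3:l onto {1:i, 2:h}
drop 4:j onto {2:h}
drop 5:h onto {3:l, 4:j}
drop 6:l onto {5:h}
drop 7:k onto {6:l}
drop 8:k onto {7:k}
drop 9:l onto {8:k}
drop 10:j onto {8:k}
ground layer = {0:h, 1:i}
drop-orders for the pieces not yet dropped (sum over which currently-grounded one goes next):
  1 to go: {9} 1  {10} 1
  2 to go: {9,10} 2
  3 to go: {8,9,10} 2
  4 to go: {7,8,9,10} 2
  5 to go: {6,7,8,9,10} 2
  6 to go: {5,6,7,8,9,10} 2
  7 to go: {3,5,6,7,8,9,10} 2  {4,5,6,7,8,9,10} 2
  8 to go: {1,3,5,6,7,8,9,10} 2  {3,4,5,6,7,8,9,10} 4
  9 to go: {1,3,4,5,6,7,8,9,10} 6  {2,3,4,5,6,7,8,9,10} 4
  if 0:h drops first: 10 orders
  if 1:i drops first: 4 orders
heap linearizations: 14

14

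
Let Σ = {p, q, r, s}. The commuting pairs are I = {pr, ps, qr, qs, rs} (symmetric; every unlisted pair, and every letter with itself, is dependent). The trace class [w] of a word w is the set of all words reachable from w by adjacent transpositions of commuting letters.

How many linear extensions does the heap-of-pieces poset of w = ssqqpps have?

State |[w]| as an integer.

piece 0:s — minimal
piece 1:s rests on {0:s}
piece 2:q — minimal
piece 3:q rests on {2:q}
piece 4:p rests on {3:q}
piece 5:p rests on {4:p}
piece 6:s rests on {1:s}
minimal pieces: {0:s, 2:q}
ways to finish when only these pieces remain (= sum over removing one remaining piece with nothing left below it):
  1 left: {5}→1  {6}→1
  2 left: {1,6}→1  {4,5}→1  {5,6}→2
  3 left: {0,1,6}→1  {1,5,6}→3  {3,4,5}→1  {4,5,6}→3
  4 left: {0,1,5,6}→4  {1,4,5,6}→6  {2,3,4,5}→1  {3,4,5,6}→4
  5 left: {0,1,4,5,6}→10  {1,3,4,5,6}→10  {2,3,4,5,6}→5
  placing 0:s first → 15 extensions
  placing 2:q first → 20 extensions
total linear extensions = 35

35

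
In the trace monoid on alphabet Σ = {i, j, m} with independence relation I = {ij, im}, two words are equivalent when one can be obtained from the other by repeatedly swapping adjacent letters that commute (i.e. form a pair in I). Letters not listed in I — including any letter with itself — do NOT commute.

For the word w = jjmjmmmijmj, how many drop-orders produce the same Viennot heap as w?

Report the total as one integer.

piece 0:j — minimal
piece 1:j rests on {0:j}
piece 2:m rests on {1:j}
piece 3:j rests on {2:m}
piece 4:m rests on {3:j}
piece 5:m rests on {4:m}
piece 6:m rests on {5:m}
piece 7:i — minimal
piece 8:j rests on {6:m}
piece 9:m rests on {8:j}
piece 10:j rests on {9:m}
minimal pieces: {0:j, 7:i}
ways to finish when only these pieces remain (= sum over removing one remaining piece with nothing left below it):
  1 left: {7}→1  {10}→1
  2 left: {7,10}→2  {9,10}→1
  3 left: {7,9,10}→3  {8,9,10}→1
  4 left: {6,8,9,10}→1  {7,8,9,10}→4
  5 left: {5,6,8,9,10}→1  {6,7,8,9,10}→5
  6 left: {4,5,6,8,9,10}→1  {5,6,7,8,9,10}→6
  7 left: {3,4,5,6,8,9,10}→1  {4,5,6,7,8,9,10}→7
  8 left: {2,3,4,5,6,8,9,10}→1  {3,4,5,6,7,8,9,10}→8
  9 left: {1,2,3,4,5,6,8,9,10}→1  {2,3,4,5,6,7,8,9,10}→9
  placing 0:j first → 10 extensions
  placing 7:i first → 1 extensions
total linear extensions = 11

11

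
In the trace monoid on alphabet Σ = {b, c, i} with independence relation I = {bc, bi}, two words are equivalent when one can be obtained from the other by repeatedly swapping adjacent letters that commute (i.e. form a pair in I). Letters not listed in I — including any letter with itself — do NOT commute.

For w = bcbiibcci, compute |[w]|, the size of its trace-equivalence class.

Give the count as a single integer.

drop 0:b onto floor
drop 1:c onto floor
drop 2:b onto {0:b}
drop 3:i onto {1:c}
drop 4:i onto {3:i}
drop 5:b onto {2:b}
drop 6:c onto {4:i}
drop 7:c onto {6:c}
drop 8:i onto {7:c}
ground layer = {0:b, 1:c}
drop-orders for the pieces not yet dropped (sum over which currently-grounded one goes next):
  1 to go: {5} 1  {8} 1
  2 to go: {2,5} 1  {5,8} 2  {7,8} 1
  3 to go: {0,2,5} 1  {2,5,8} 3  {5,7,8} 3  {6,7,8} 1
  4 to go: {0,2,5,8} 4  {2,5,7,8} 6  {4,6,7,8} 1  {5,6,7,8} 4
  5 to go: {0,2,5,7,8} 10  {2,5,6,7,8} 10  {3,4,6,7,8} 1  {4,5,6,7,8} 5
  6 to go: {0,2,5,6,7,8} 20  {1,3,4,6,7,8} 1  {2,4,5,6,7,8} 15  {3,4,5,6,7,8} 6
  7 to go: {0,2,4,5,6,7,8} 35  {1,3,4,5,6,7,8} 7  {2,3,4,5,6,7,8} 21
  if 0:b drops first: 28 orders
  if 1:c drops first: 56 orders
heap linearizations: 84

84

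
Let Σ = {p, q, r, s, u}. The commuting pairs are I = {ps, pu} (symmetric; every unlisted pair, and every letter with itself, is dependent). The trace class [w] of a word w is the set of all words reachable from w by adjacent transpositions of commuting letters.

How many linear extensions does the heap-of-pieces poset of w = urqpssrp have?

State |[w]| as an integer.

0(u) covers ∅
1(r) covers 0:u
2(q) covers 1:r
3(p) covers 2:q
4(s) covers 2:q
5(s) covers 4:s
6(r) covers 3:p, 5:s
7(p) covers 6:r
floor of heap: 0:u
completions by unplaced set U, small U first (add the entries for U minus each lowest piece of U):
  |U|=1: {7}:1
  |U|=2: {6,7}:1
  |U|=3: {3,6,7}:1  {5,6,7}:1
  |U|=4: {3,5,6,7}:2  {4,5,6,7}:1
  |U|=5: {3,4,5,6,7}:3
  |U|=6: {2,3,4,5,6,7}:3
  start at 0(u): 3

3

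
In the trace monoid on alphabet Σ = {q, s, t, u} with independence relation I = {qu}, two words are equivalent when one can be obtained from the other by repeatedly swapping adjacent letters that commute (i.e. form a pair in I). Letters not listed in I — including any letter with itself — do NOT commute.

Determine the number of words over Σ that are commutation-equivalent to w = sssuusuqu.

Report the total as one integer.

3

piece 0:s — minimal
piece 1:s rests on {0:s}
piece 2:s rests on {1:s}
piece 3:u rests on {2:s}
piece 4:u rests on {3:u}
piece 5:s rests on {4:u}
piece 6:u rests on {5:s}
piece 7:q rests on {5:s}
piece 8:u rests on {6:u}
minimal pieces: {0:s}
ways to finish when only these pieces remain (= sum over removing one remaining piece with nothing left below it):
  1 left: {7}→1  {8}→1
  2 left: {6,8}→1  {7,8}→2
  3 left: {6,7,8}→3
  4 left: {5,6,7,8}→3
  5 left: {4,5,6,7,8}→3
  6 left: {3,4,5,6,7,8}→3
  7 left: {2,3,4,5,6,7,8}→3
  placing 0:s first → 3 extensions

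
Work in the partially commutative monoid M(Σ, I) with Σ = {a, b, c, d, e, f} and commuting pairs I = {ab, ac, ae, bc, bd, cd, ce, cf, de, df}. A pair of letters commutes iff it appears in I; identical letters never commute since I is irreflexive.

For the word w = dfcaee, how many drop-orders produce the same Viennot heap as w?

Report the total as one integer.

54

drop 0:d onto floor
drop 1:f onto floor
drop 2:c onto floor
drop 3:a onto {0:d, 1:f}
drop 4:e onto {1:f}
drop 5:e onto {4:e}
ground layer = {0:d, 1:f, 2:c}
drop-orders for the pieces not yet dropped (sum over which currently-grounded one goes next):
  1 to go: {2} 1  {3} 1  {5} 1
  2 to go: {0,3} 1  {2,3} 2  {2,5} 2  {3,5} 2  {4,5} 1
  3 to go: {0,2,3} 3  {0,3,5} 3  {2,3,5} 6  {2,4,5} 3  {3,4,5} 3
  4 to go: {0,2,3,5} 12  {0,3,4,5} 6  {1,3,4,5} 3  {2,3,4,5} 12
  if 0:d drops first: 15 orders
  if 1:f drops first: 30 orders
  if 2:c drops first: 9 orders
heap linearizations: 54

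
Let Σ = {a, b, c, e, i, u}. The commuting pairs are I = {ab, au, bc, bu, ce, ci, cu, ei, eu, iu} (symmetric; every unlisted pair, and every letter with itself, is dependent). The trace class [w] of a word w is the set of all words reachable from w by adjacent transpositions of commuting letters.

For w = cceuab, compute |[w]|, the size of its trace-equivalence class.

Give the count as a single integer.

piece 0:c — minimal
piece 1:c rests on {0:c}
piece 2:e — minimal
piece 3:u — minimal
piece 4:a rests on {1:c, 2:e}
piece 5:b rests on {2:e}
minimal pieces: {0:c, 2:e, 3:u}
ways to finish when only these pieces remain (= sum over removing one remaining piece with nothing left below it):
  1 left: {3}→1  {4}→1  {5}→1
  2 left: {1,4}→1  {3,4}→2  {3,5}→2  {4,5}→2
  3 left: {0,1,4}→1  {1,3,4}→3  {1,4,5}→3  {2,4,5}→2  {3,4,5}→6
  4 left: {0,1,3,4}→4  {0,1,4,5}→4  {1,2,4,5}→5  {1,3,4,5}→12  {2,3,4,5}→8
  placing 0:c first → 25 extensions
  placing 2:e first → 20 extensions
  placing 3:u first → 9 extensions
total linear extensions = 54

54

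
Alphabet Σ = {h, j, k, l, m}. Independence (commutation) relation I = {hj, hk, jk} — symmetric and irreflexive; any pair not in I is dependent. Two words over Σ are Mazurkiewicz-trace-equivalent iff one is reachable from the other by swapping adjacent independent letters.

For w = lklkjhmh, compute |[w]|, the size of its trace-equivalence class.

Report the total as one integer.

drop 0:l onto floor
drop 1:k onto {0:l}
drop 2:l onto {1:k}
drop 3:k onto {2:l}
drop 4:j onto {2:l}
drop 5:h onto {2:l}
drop 6:m onto {3:k, 4:j, 5:h}
drop 7:h onto {6:m}
ground layer = {0:l}
drop-orders for the pieces not yet dropped (sum over which currently-grounded one goes next):
  1 to go: {7} 1
  2 to go: {6,7} 1
  3 to go: {3,6,7} 1  {4,6,7} 1  {5,6,7} 1
  4 to go: {3,4,6,7} 2  {3,5,6,7} 2  {4,5,6,7} 2
  5 to go: {3,4,5,6,7} 6
  6 to go: {2,3,4,5,6,7} 6
  if 0:l drops first: 6 orders

6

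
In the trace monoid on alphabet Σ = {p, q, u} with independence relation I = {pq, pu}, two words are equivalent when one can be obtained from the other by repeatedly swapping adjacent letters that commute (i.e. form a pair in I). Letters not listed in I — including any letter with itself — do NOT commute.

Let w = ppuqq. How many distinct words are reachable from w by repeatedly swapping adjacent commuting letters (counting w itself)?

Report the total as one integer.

piece 0:p — minimal
piece 1:p rests on {0:p}
piece 2:u — minimal
piece 3:q rests on {2:u}
piece 4:q rests on {3:q}
minimal pieces: {0:p, 2:u}
ways to finish when only these pieces remain (= sum over removing one remaining piece with nothing left below it):
  1 left: {1}→1  {4}→1
  2 left: {0,1}→1  {1,4}→2  {3,4}→1
  3 left: {0,1,4}→3  {1,3,4}→3  {2,3,4}→1
  placing 0:p first → 4 extensions
  placing 2:u first → 6 extensions
total linear extensions = 10

10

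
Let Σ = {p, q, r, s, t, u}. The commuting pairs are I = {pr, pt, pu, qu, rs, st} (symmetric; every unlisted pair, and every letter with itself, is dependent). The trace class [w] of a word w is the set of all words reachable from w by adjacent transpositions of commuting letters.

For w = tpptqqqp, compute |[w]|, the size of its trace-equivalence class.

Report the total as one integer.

6

#0=t has no predecessor
#1=p has no predecessor
#2=p depends on [1:p]
#3=t depends on [0:t]
#4=q depends on [2:p, 3:t]
#5=q depends on [4:q]
#6=q depends on [5:q]
#7=p depends on [6:q]
sources: [0:t, 1:p]
N(rest) = Σ N(rest − s) over sources s of rest; N(one piece) = 1:
  size 1 → [7]=1
  size 2 → [6,7]=1
  size 3 → [5,6,7]=1
  size 4 → [4,5,6,7]=1
  size 5 → [2,4,5,6,7]=1  [3,4,5,6,7]=1
  size 6 → [0,3,4,5,6,7]=1  [1,2,4,5,6,7]=1  [2,3,4,5,6,7]=2
  first=0(t) contributes 3
  first=1(p) contributes 3
|[w]| = 6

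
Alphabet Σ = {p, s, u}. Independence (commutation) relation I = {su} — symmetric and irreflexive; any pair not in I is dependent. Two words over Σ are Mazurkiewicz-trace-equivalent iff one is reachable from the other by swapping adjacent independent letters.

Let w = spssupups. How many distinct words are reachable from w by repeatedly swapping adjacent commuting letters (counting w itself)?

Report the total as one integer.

0(s) covers ∅
1(p) covers 0:s
2(s) covers 1:p
3(s) covers 2:s
4(u) covers 1:p
5(p) covers 3:s, 4:u
6(u) covers 5:p
7(p) covers 6:u
8(s) covers 7:p
floor of heap: 0:s
completions by unplaced set U, small U first (add the entries for U minus each lowest piece of U):
  |U|=1: {8}:1
  |U|=2: {7,8}:1
  |U|=3: {6,7,8}:1
  |U|=4: {5,6,7,8}:1
  |U|=5: {3,5,6,7,8}:1  {4,5,6,7,8}:1
  |U|=6: {2,3,5,6,7,8}:1  {3,4,5,6,7,8}:2
  |U|=7: {2,3,4,5,6,7,8}:3
  start at 0(s): 3

3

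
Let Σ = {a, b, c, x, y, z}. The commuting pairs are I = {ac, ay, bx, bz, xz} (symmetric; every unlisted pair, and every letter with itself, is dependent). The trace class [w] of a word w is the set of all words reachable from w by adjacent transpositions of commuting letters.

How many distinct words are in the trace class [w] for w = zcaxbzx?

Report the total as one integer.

24

piece 0:z — minimal
piece 1:c rests on {0:z}
piece 2:a rests on {0:z}
piece 3:x rests on {1:c, 2:a}
piece 4:b rests on {1:c, 2:a}
piece 5:z rests on {1:c, 2:a}
piece 6:x rests on {3:x}
minimal pieces: {0:z}
ways to finish when only these pieces remain (= sum over removing one remaining piece with nothing left below it):
  1 left: {4}→1  {5}→1  {6}→1
  2 left: {3,6}→1  {4,5}→2  {4,6}→2  {5,6}→2
  3 left: {3,4,6}→3  {3,5,6}→3  {4,5,6}→6
  4 left: {3,4,5,6}→12
  5 left: {1,3,4,5,6}→12  {2,3,4,5,6}→12
  placing 0:z first → 24 extensions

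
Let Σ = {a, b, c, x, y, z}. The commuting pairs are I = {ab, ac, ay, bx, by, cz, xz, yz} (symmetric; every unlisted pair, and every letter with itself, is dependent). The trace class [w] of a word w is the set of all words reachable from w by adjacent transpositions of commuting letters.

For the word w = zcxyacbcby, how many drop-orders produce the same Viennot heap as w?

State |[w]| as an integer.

64

piece 0:z — minimal
piece 1:c — minimal
piece 2:x rests on {1:c}
piece 3:y rests on {2:x}
piece 4:a rests on {0:z, 2:x}
piece 5:c rests on {3:y}
piece 6:b rests on {0:z, 5:c}
piece 7:c rests on {6:b}
piece 8:b rests on {7:c}
piece 9:y rests on {7:c}
minimal pieces: {0:z, 1:c}
ways to finish when only these pieces remain (= sum over removing one remaining piece with nothing left below it):
  1 left: {4}→1  {8}→1  {9}→1
  2 left: {4,8}→2  {4,9}→2  {8,9}→2
  3 left: {4,8,9}→6  {7,8,9}→2
  4 left: {4,7,8,9}→8  {6,7,8,9}→2
  5 left: {4,6,7,8,9}→10  {5,6,7,8,9}→2
  6 left: {0,4,6,7,8,9}→10  {3,5,6,7,8,9}→2  {4,5,6,7,8,9}→12
  7 left: {0,4,5,6,7,8,9}→22  {3,4,5,6,7,8,9}→14
  8 left: {0,3,4,5,6,7,8,9}→36  {2,3,4,5,6,7,8,9}→14
  placing 0:z first → 14 extensions
  placing 1:c first → 50 extensions
total linear extensions = 64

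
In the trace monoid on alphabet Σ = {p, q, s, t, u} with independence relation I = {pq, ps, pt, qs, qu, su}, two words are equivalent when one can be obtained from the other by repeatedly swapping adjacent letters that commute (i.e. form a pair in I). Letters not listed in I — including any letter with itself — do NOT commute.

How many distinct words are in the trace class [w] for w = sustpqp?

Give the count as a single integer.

piece 0:s — minimal
piece 1:u — minimal
piece 2:s rests on {0:s}
piece 3:t rests on {1:u, 2:s}
piece 4:p rests on {1:u}
piece 5:q rests on {3:t}
piece 6:p rests on {4:p}
minimal pieces: {0:s, 1:u}
ways to finish when only these pieces remain (= sum over removing one remaining piece with nothing left below it):
  1 left: {5}→1  {6}→1
  2 left: {3,5}→1  {4,6}→1  {5,6}→2
  3 left: {2,3,5}→1  {3,5,6}→3  {4,5,6}→3
  4 left: {0,2,3,5}→1  {2,3,5,6}→4  {3,4,5,6}→6
  5 left: {0,2,3,5,6}→5  {1,3,4,5,6}→6  {2,3,4,5,6}→10
  placing 0:s first → 16 extensions
  placing 1:u first → 15 extensions
total linear extensions = 31

31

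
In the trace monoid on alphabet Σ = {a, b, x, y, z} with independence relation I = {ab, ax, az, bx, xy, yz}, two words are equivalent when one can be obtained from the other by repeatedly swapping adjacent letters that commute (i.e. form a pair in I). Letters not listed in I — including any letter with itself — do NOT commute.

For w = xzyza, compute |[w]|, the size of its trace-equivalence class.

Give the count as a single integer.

piece 0:x — minimal
piece 1:z rests on {0:x}
piece 2:y — minimal
piece 3:z rests on {1:z}
piece 4:a rests on {2:y}
minimal pieces: {0:x, 2:y}
ways to finish when only these pieces remain (= sum over removing one remaining piece with nothing left below it):
  1 left: {3}→1  {4}→1
  2 left: {1,3}→1  {2,4}→1  {3,4}→2
  3 left: {0,1,3}→1  {1,3,4}→3  {2,3,4}→3
  placing 0:x first → 6 extensions
  placing 2:y first → 4 extensions
total linear extensions = 10

10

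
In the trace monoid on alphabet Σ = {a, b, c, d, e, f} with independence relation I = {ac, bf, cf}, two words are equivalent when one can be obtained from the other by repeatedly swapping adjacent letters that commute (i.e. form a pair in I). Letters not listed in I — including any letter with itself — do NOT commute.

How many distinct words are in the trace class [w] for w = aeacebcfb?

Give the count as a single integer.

8

#0=a has no predecessor
#1=e depends on [0:a]
#2=a depends on [1:e]
#3=c depends on [1:e]
#4=e depends on [2:a, 3:c]
#5=b depends on [4:e]
#6=c depends on [5:b]
#7=f depends on [4:e]
#8=b depends on [6:c]
sources: [0:a]
N(rest) = Σ N(rest − s) over sources s of rest; N(one piece) = 1:
  size 1 → [7]=1  [8]=1
  size 2 → [6,8]=1  [7,8]=2
  size 3 → [5,6,8]=1  [6,7,8]=3
  size 4 → [5,6,7,8]=4
  size 5 → [4,5,6,7,8]=4
  size 6 → [2,4,5,6,7,8]=4  [3,4,5,6,7,8]=4
  size 7 → [2,3,4,5,6,7,8]=8
  first=0(a) contributes 8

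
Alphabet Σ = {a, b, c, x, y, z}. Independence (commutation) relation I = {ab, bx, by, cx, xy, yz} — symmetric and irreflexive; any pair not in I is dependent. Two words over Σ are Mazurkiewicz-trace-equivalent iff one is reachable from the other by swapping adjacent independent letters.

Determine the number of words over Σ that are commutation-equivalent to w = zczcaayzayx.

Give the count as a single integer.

piece 0:z — minimal
piece 1:c rests on {0:z}
piece 2:z rests on {1:c}
piece 3:c rests on {2:z}
piece 4:a rests on {3:c}
piece 5:a rests on {4:a}
piece 6:y rests on {5:a}
piece 7:z rests on {5:a}
piece 8:a rests on {6:y, 7:z}
piece 9:y rests on {8:a}
piece 10:x rests on {8:a}
minimal pieces: {0:z}
ways to finish when only these pieces remain (= sum over removing one remaining piece with nothing left below it):
  1 left: {9}→1  {10}→1
  2 left: {9,10}→2
  3 left: {8,9,10}→2
  4 left: {6,8,9,10}→2  {7,8,9,10}→2
  5 left: {6,7,8,9,10}→4
  6 left: {5,6,7,8,9,10}→4
  7 left: {4,5,6,7,8,9,10}→4
  8 left: {3,4,5,6,7,8,9,10}→4
  9 left: {2,3,4,5,6,7,8,9,10}→4
  placing 0:z first → 4 extensions

4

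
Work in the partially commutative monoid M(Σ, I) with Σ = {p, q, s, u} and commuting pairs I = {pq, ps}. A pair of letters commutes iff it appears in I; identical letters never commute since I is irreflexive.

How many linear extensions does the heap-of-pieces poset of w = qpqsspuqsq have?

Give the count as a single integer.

drop 0:q onto floor
drop 1:p onto floor
drop 2:q onto {0:q}
drop 3:s onto {2:q}
drop 4:s onto {3:s}
drop 5:p onto {1:p}
drop 6:u onto {4:s, 5:p}
drop 7:q onto {6:u}
drop 8:s onto {7:q}
drop 9:q onto {8:s}
ground layer = {0:q, 1:p}
drop-orders for the pieces not yet dropped (sum over which currently-grounded one goes next):
  1 to go: {9} 1
  2 to go: {8,9} 1
  3 to go: {7,8,9} 1
  4 to go: {6,7,8,9} 1
  5 to go: {4,6,7,8,9} 1  {5,6,7,8,9} 1
  6 to go: {1,5,6,7,8,9} 1  {3,4,6,7,8,9} 1  {4,5,6,7,8,9} 2
  7 to go: {1,4,5,6,7,8,9} 3  {2,3,4,6,7,8,9} 1  {3,4,5,6,7,8,9} 3
  8 to go: {0,2,3,4,6,7,8,9} 1  {1,3,4,5,6,7,8,9} 6  {2,3,4,5,6,7,8,9} 4
  if 0:q drops first: 10 orders
  if 1:p drops first: 5 orders
heap linearizations: 15

15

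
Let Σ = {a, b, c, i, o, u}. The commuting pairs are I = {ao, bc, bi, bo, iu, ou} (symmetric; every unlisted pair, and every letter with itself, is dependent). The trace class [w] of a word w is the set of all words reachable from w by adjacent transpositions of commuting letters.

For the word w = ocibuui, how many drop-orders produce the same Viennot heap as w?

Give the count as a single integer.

22

drop 0:o onto floor
drop 1:c onto {0:o}
drop 2:i onto {1:c}
drop 3:b onto floor
drop 4:u onto {1:c, 3:b}
drop 5:u onto {4:u}
drop 6:i onto {2:i}
ground layer = {0:o, 3:b}
drop-orders for the pieces not yet dropped (sum over which currently-grounded one goes next):
  1 to go: {5} 1  {6} 1
  2 to go: {2,6} 1  {4,5} 1  {5,6} 2
  3 to go: {2,5,6} 3  {3,4,5} 1  {4,5,6} 3
  4 to go: {2,4,5,6} 6  {3,4,5,6} 4
  5 to go: {1,2,4,5,6} 6  {2,3,4,5,6} 10
  if 0:o drops first: 16 orders
  if 3:b drops first: 6 orders
heap linearizations: 22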